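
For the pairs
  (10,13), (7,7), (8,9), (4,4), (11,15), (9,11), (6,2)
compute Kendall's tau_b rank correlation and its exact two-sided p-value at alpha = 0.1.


Step 1: Enumerate the 21 unordered pairs (i,j) with i<j and classify each by sign(x_j-x_i) * sign(y_j-y_i).
  (1,2):dx=-3,dy=-6->C; (1,3):dx=-2,dy=-4->C; (1,4):dx=-6,dy=-9->C; (1,5):dx=+1,dy=+2->C
  (1,6):dx=-1,dy=-2->C; (1,7):dx=-4,dy=-11->C; (2,3):dx=+1,dy=+2->C; (2,4):dx=-3,dy=-3->C
  (2,5):dx=+4,dy=+8->C; (2,6):dx=+2,dy=+4->C; (2,7):dx=-1,dy=-5->C; (3,4):dx=-4,dy=-5->C
  (3,5):dx=+3,dy=+6->C; (3,6):dx=+1,dy=+2->C; (3,7):dx=-2,dy=-7->C; (4,5):dx=+7,dy=+11->C
  (4,6):dx=+5,dy=+7->C; (4,7):dx=+2,dy=-2->D; (5,6):dx=-2,dy=-4->C; (5,7):dx=-5,dy=-13->C
  (6,7):dx=-3,dy=-9->C
Step 2: C = 20, D = 1, total pairs = 21.
Step 3: tau = (C - D)/(n(n-1)/2) = (20 - 1)/21 = 0.904762.
Step 4: Exact two-sided p-value (enumerate n! = 5040 permutations of y under H0): p = 0.002778.
Step 5: alpha = 0.1. reject H0.

tau_b = 0.9048 (C=20, D=1), p = 0.002778, reject H0.


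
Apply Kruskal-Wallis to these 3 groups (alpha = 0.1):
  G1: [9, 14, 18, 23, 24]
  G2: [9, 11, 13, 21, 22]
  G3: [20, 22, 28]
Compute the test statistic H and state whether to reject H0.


Step 1: Combine all N = 13 observations and assign midranks.
sorted (value, group, rank): (9,G1,1.5), (9,G2,1.5), (11,G2,3), (13,G2,4), (14,G1,5), (18,G1,6), (20,G3,7), (21,G2,8), (22,G2,9.5), (22,G3,9.5), (23,G1,11), (24,G1,12), (28,G3,13)
Step 2: Sum ranks within each group.
R_1 = 35.5 (n_1 = 5)
R_2 = 26 (n_2 = 5)
R_3 = 29.5 (n_3 = 3)
Step 3: H = 12/(N(N+1)) * sum(R_i^2/n_i) - 3(N+1)
     = 12/(13*14) * (35.5^2/5 + 26^2/5 + 29.5^2/3) - 3*14
     = 0.065934 * 677.333 - 42
     = 2.659341.
Step 4: Ties present; correction factor C = 1 - 12/(13^3 - 13) = 0.994505. Corrected H = 2.659341 / 0.994505 = 2.674033.
Step 5: Under H0, H ~ chi^2(2); p-value = 0.262628.
Step 6: alpha = 0.1. fail to reject H0.

H = 2.6740, df = 2, p = 0.262628, fail to reject H0.


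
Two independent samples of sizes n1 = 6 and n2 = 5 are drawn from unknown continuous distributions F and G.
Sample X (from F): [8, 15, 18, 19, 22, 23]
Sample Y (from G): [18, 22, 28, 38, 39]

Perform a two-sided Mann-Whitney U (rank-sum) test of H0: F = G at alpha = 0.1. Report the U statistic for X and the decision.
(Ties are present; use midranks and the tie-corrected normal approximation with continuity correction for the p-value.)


Step 1: Combine and sort all 11 observations; assign midranks.
sorted (value, group): (8,X), (15,X), (18,X), (18,Y), (19,X), (22,X), (22,Y), (23,X), (28,Y), (38,Y), (39,Y)
ranks: 8->1, 15->2, 18->3.5, 18->3.5, 19->5, 22->6.5, 22->6.5, 23->8, 28->9, 38->10, 39->11
Step 2: Rank sum for X: R1 = 1 + 2 + 3.5 + 5 + 6.5 + 8 = 26.
Step 3: U_X = R1 - n1(n1+1)/2 = 26 - 6*7/2 = 26 - 21 = 5.
       U_Y = n1*n2 - U_X = 30 - 5 = 25.
Step 4: Ties are present, so use the tie-corrected normal approximation (with continuity correction) for the p-value.
Step 5: p-value = 0.081440; compare to alpha = 0.1. reject H0.

U_X = 5, p = 0.081440, reject H0 at alpha = 0.1.


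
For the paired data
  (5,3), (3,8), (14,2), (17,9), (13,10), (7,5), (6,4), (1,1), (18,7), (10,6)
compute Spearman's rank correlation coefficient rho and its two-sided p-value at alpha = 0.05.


Step 1: Rank x and y separately (midranks; no ties here).
rank(x): 5->3, 3->2, 14->8, 17->9, 13->7, 7->5, 6->4, 1->1, 18->10, 10->6
rank(y): 3->3, 8->8, 2->2, 9->9, 10->10, 5->5, 4->4, 1->1, 7->7, 6->6
Step 2: d_i = R_x(i) - R_y(i); compute d_i^2.
  (3-3)^2=0, (2-8)^2=36, (8-2)^2=36, (9-9)^2=0, (7-10)^2=9, (5-5)^2=0, (4-4)^2=0, (1-1)^2=0, (10-7)^2=9, (6-6)^2=0
sum(d^2) = 90.
Step 3: rho = 1 - 6*90 / (10*(10^2 - 1)) = 1 - 540/990 = 0.454545.
Step 4: Under H0, t = rho * sqrt((n-2)/(1-rho^2)) = 1.4434 ~ t(8).
Step 5: Two-sided p-value from the t-distribution with 8 df = 0.186905.
Step 6: alpha = 0.05. fail to reject H0.

rho = 0.4545, p = 0.186905, fail to reject H0 at alpha = 0.05.


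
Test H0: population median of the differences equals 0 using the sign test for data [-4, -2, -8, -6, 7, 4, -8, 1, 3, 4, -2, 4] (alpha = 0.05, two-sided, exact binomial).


Step 1: Discard zero differences. Original n = 12; n_eff = number of nonzero differences = 12.
Nonzero differences (with sign): -4, -2, -8, -6, +7, +4, -8, +1, +3, +4, -2, +4
Step 2: Count signs: positive = 6, negative = 6.
Step 3: Under H0: P(positive) = 0.5, so the number of positives S ~ Bin(12, 0.5).
Step 4: Two-sided exact p-value = sum of Bin(12,0.5) probabilities at or below the observed probability = 1.000000.
Step 5: alpha = 0.05. fail to reject H0.

n_eff = 12, pos = 6, neg = 6, p = 1.000000, fail to reject H0.


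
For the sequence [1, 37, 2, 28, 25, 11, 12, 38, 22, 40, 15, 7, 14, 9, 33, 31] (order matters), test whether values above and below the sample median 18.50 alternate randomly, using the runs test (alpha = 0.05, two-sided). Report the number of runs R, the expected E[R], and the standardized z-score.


Step 1: Compute median = 18.50; label A = above, B = below.
Labels in order: BABAABBAAABBBBAA  (n_A = 8, n_B = 8)
Step 2: Count runs R = 8.
Step 3: Under H0 (random ordering), E[R] = 2*n_A*n_B/(n_A+n_B) + 1 = 2*8*8/16 + 1 = 9.0000.
        Var[R] = 2*n_A*n_B*(2*n_A*n_B - n_A - n_B) / ((n_A+n_B)^2 * (n_A+n_B-1)) = 14336/3840 = 3.7333.
        SD[R] = 1.9322.
Step 4: Continuity-corrected z = (R + 0.5 - E[R]) / SD[R] = (8 + 0.5 - 9.0000) / 1.9322 = -0.2588.
Step 5: Two-sided p-value via normal approximation = 2*(1 - Phi(|z|)) = 0.795809.
Step 6: alpha = 0.05. fail to reject H0.

R = 8, z = -0.2588, p = 0.795809, fail to reject H0.


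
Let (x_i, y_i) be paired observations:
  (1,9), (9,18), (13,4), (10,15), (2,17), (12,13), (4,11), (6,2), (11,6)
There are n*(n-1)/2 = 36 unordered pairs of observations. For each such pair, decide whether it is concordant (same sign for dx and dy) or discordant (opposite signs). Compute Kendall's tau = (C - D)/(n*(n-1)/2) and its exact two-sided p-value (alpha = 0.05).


Step 1: Enumerate the 36 unordered pairs (i,j) with i<j and classify each by sign(x_j-x_i) * sign(y_j-y_i).
  (1,2):dx=+8,dy=+9->C; (1,3):dx=+12,dy=-5->D; (1,4):dx=+9,dy=+6->C; (1,5):dx=+1,dy=+8->C
  (1,6):dx=+11,dy=+4->C; (1,7):dx=+3,dy=+2->C; (1,8):dx=+5,dy=-7->D; (1,9):dx=+10,dy=-3->D
  (2,3):dx=+4,dy=-14->D; (2,4):dx=+1,dy=-3->D; (2,5):dx=-7,dy=-1->C; (2,6):dx=+3,dy=-5->D
  (2,7):dx=-5,dy=-7->C; (2,8):dx=-3,dy=-16->C; (2,9):dx=+2,dy=-12->D; (3,4):dx=-3,dy=+11->D
  (3,5):dx=-11,dy=+13->D; (3,6):dx=-1,dy=+9->D; (3,7):dx=-9,dy=+7->D; (3,8):dx=-7,dy=-2->C
  (3,9):dx=-2,dy=+2->D; (4,5):dx=-8,dy=+2->D; (4,6):dx=+2,dy=-2->D; (4,7):dx=-6,dy=-4->C
  (4,8):dx=-4,dy=-13->C; (4,9):dx=+1,dy=-9->D; (5,6):dx=+10,dy=-4->D; (5,7):dx=+2,dy=-6->D
  (5,8):dx=+4,dy=-15->D; (5,9):dx=+9,dy=-11->D; (6,7):dx=-8,dy=-2->C; (6,8):dx=-6,dy=-11->C
  (6,9):dx=-1,dy=-7->C; (7,8):dx=+2,dy=-9->D; (7,9):dx=+7,dy=-5->D; (8,9):dx=+5,dy=+4->C
Step 2: C = 15, D = 21, total pairs = 36.
Step 3: tau = (C - D)/(n(n-1)/2) = (15 - 21)/36 = -0.166667.
Step 4: Exact two-sided p-value (enumerate n! = 362880 permutations of y under H0): p = 0.612202.
Step 5: alpha = 0.05. fail to reject H0.

tau_b = -0.1667 (C=15, D=21), p = 0.612202, fail to reject H0.


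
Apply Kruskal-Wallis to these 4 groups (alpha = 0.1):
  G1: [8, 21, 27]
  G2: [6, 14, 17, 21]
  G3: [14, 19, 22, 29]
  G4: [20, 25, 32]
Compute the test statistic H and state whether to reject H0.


Step 1: Combine all N = 14 observations and assign midranks.
sorted (value, group, rank): (6,G2,1), (8,G1,2), (14,G2,3.5), (14,G3,3.5), (17,G2,5), (19,G3,6), (20,G4,7), (21,G1,8.5), (21,G2,8.5), (22,G3,10), (25,G4,11), (27,G1,12), (29,G3,13), (32,G4,14)
Step 2: Sum ranks within each group.
R_1 = 22.5 (n_1 = 3)
R_2 = 18 (n_2 = 4)
R_3 = 32.5 (n_3 = 4)
R_4 = 32 (n_4 = 3)
Step 3: H = 12/(N(N+1)) * sum(R_i^2/n_i) - 3(N+1)
     = 12/(14*15) * (22.5^2/3 + 18^2/4 + 32.5^2/4 + 32^2/3) - 3*15
     = 0.057143 * 855.146 - 45
     = 3.865476.
Step 4: Ties present; correction factor C = 1 - 12/(14^3 - 14) = 0.995604. Corrected H = 3.865476 / 0.995604 = 3.882542.
Step 5: Under H0, H ~ chi^2(3); p-value = 0.274430.
Step 6: alpha = 0.1. fail to reject H0.

H = 3.8825, df = 3, p = 0.274430, fail to reject H0.


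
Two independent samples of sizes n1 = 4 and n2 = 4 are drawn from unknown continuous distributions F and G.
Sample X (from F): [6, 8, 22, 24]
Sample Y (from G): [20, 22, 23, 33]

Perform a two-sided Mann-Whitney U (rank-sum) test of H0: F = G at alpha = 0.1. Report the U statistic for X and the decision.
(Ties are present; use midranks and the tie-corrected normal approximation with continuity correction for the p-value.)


Step 1: Combine and sort all 8 observations; assign midranks.
sorted (value, group): (6,X), (8,X), (20,Y), (22,X), (22,Y), (23,Y), (24,X), (33,Y)
ranks: 6->1, 8->2, 20->3, 22->4.5, 22->4.5, 23->6, 24->7, 33->8
Step 2: Rank sum for X: R1 = 1 + 2 + 4.5 + 7 = 14.5.
Step 3: U_X = R1 - n1(n1+1)/2 = 14.5 - 4*5/2 = 14.5 - 10 = 4.5.
       U_Y = n1*n2 - U_X = 16 - 4.5 = 11.5.
Step 4: Ties are present, so use the tie-corrected normal approximation (with continuity correction) for the p-value.
Step 5: p-value = 0.383630; compare to alpha = 0.1. fail to reject H0.

U_X = 4.5, p = 0.383630, fail to reject H0 at alpha = 0.1.


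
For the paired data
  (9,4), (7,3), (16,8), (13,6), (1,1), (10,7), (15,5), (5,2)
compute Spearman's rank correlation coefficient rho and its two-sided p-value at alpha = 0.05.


Step 1: Rank x and y separately (midranks; no ties here).
rank(x): 9->4, 7->3, 16->8, 13->6, 1->1, 10->5, 15->7, 5->2
rank(y): 4->4, 3->3, 8->8, 6->6, 1->1, 7->7, 5->5, 2->2
Step 2: d_i = R_x(i) - R_y(i); compute d_i^2.
  (4-4)^2=0, (3-3)^2=0, (8-8)^2=0, (6-6)^2=0, (1-1)^2=0, (5-7)^2=4, (7-5)^2=4, (2-2)^2=0
sum(d^2) = 8.
Step 3: rho = 1 - 6*8 / (8*(8^2 - 1)) = 1 - 48/504 = 0.904762.
Step 4: Under H0, t = rho * sqrt((n-2)/(1-rho^2)) = 5.2034 ~ t(6).
Step 5: Two-sided p-value from the t-distribution with 6 df = 0.002008.
Step 6: alpha = 0.05. reject H0.

rho = 0.9048, p = 0.002008, reject H0 at alpha = 0.05.


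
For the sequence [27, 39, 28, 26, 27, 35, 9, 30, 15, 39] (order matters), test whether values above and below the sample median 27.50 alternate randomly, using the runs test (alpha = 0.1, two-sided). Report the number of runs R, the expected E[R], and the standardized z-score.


Step 1: Compute median = 27.50; label A = above, B = below.
Labels in order: BAABBABABA  (n_A = 5, n_B = 5)
Step 2: Count runs R = 8.
Step 3: Under H0 (random ordering), E[R] = 2*n_A*n_B/(n_A+n_B) + 1 = 2*5*5/10 + 1 = 6.0000.
        Var[R] = 2*n_A*n_B*(2*n_A*n_B - n_A - n_B) / ((n_A+n_B)^2 * (n_A+n_B-1)) = 2000/900 = 2.2222.
        SD[R] = 1.4907.
Step 4: Continuity-corrected z = (R - 0.5 - E[R]) / SD[R] = (8 - 0.5 - 6.0000) / 1.4907 = 1.0062.
Step 5: Two-sided p-value via normal approximation = 2*(1 - Phi(|z|)) = 0.314305.
Step 6: alpha = 0.1. fail to reject H0.

R = 8, z = 1.0062, p = 0.314305, fail to reject H0.


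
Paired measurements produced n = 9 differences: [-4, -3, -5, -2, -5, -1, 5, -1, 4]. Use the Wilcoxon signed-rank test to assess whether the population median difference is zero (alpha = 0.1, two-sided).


Step 1: Drop any zero differences (none here) and take |d_i|.
|d| = [4, 3, 5, 2, 5, 1, 5, 1, 4]
Step 2: Midrank |d_i| (ties get averaged ranks).
ranks: |4|->5.5, |3|->4, |5|->8, |2|->3, |5|->8, |1|->1.5, |5|->8, |1|->1.5, |4|->5.5
Step 3: Attach original signs; sum ranks with positive sign and with negative sign.
W+ = 8 + 5.5 = 13.5
W- = 5.5 + 4 + 8 + 3 + 8 + 1.5 + 1.5 = 31.5
(Check: W+ + W- = 45 should equal n(n+1)/2 = 45.)
Step 4: Test statistic W = min(W+, W-) = 13.5.
Step 5: Ties in |d|, so use the tie-corrected normal approximation.
        E[W] = n(n+1)/4 = 9*10/4 = 22.5.
        Tie groups: |d|=1 (t=2), |d|=4 (t=2), |d|=5 (t=3); sum(t^3 - t) = 36.
        Var[W] = n(n+1)(2n+1)/24 - sum(t^3-t)/48 = 1710/24 - 36/48 = 70.5.
        z = (W - E[W]) / sqrt(Var[W]) = (13.5 - 22.5) / 8.3964 = -1.0719.
        Two-sided p = 2*Phi(z) = 0.283772.
Step 6: alpha = 0.1. fail to reject H0.

W+ = 13.5, W- = 31.5, W = min = 13.5, p = 0.283772, fail to reject H0.


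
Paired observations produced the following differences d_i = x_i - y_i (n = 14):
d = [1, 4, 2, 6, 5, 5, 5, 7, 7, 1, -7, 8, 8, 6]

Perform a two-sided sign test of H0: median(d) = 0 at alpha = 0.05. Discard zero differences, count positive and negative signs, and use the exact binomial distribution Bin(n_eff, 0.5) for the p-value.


Step 1: Discard zero differences. Original n = 14; n_eff = number of nonzero differences = 14.
Nonzero differences (with sign): +1, +4, +2, +6, +5, +5, +5, +7, +7, +1, -7, +8, +8, +6
Step 2: Count signs: positive = 13, negative = 1.
Step 3: Under H0: P(positive) = 0.5, so the number of positives S ~ Bin(14, 0.5).
Step 4: Two-sided exact p-value = sum of Bin(14,0.5) probabilities at or below the observed probability = 0.001831.
Step 5: alpha = 0.05. reject H0.

n_eff = 14, pos = 13, neg = 1, p = 0.001831, reject H0.


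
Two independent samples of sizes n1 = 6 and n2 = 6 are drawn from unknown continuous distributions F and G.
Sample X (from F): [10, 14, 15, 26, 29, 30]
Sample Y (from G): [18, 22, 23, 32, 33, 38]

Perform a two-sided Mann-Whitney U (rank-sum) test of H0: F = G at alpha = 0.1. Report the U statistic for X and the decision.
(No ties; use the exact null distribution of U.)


Step 1: Combine and sort all 12 observations; assign midranks.
sorted (value, group): (10,X), (14,X), (15,X), (18,Y), (22,Y), (23,Y), (26,X), (29,X), (30,X), (32,Y), (33,Y), (38,Y)
ranks: 10->1, 14->2, 15->3, 18->4, 22->5, 23->6, 26->7, 29->8, 30->9, 32->10, 33->11, 38->12
Step 2: Rank sum for X: R1 = 1 + 2 + 3 + 7 + 8 + 9 = 30.
Step 3: U_X = R1 - n1(n1+1)/2 = 30 - 6*7/2 = 30 - 21 = 9.
       U_Y = n1*n2 - U_X = 36 - 9 = 27.
Step 4: No ties, so the exact null distribution of U (based on enumerating the C(12,6) = 924 equally likely rank assignments) gives the two-sided p-value.
Step 5: p-value = 0.179654; compare to alpha = 0.1. fail to reject H0.

U_X = 9, p = 0.179654, fail to reject H0 at alpha = 0.1.


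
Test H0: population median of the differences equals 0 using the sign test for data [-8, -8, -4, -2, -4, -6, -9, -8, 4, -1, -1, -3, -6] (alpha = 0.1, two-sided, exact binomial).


Step 1: Discard zero differences. Original n = 13; n_eff = number of nonzero differences = 13.
Nonzero differences (with sign): -8, -8, -4, -2, -4, -6, -9, -8, +4, -1, -1, -3, -6
Step 2: Count signs: positive = 1, negative = 12.
Step 3: Under H0: P(positive) = 0.5, so the number of positives S ~ Bin(13, 0.5).
Step 4: Two-sided exact p-value = sum of Bin(13,0.5) probabilities at or below the observed probability = 0.003418.
Step 5: alpha = 0.1. reject H0.

n_eff = 13, pos = 1, neg = 12, p = 0.003418, reject H0.


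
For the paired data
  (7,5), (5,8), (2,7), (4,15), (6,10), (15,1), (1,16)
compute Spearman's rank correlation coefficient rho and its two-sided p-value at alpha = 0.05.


Step 1: Rank x and y separately (midranks; no ties here).
rank(x): 7->6, 5->4, 2->2, 4->3, 6->5, 15->7, 1->1
rank(y): 5->2, 8->4, 7->3, 15->6, 10->5, 1->1, 16->7
Step 2: d_i = R_x(i) - R_y(i); compute d_i^2.
  (6-2)^2=16, (4-4)^2=0, (2-3)^2=1, (3-6)^2=9, (5-5)^2=0, (7-1)^2=36, (1-7)^2=36
sum(d^2) = 98.
Step 3: rho = 1 - 6*98 / (7*(7^2 - 1)) = 1 - 588/336 = -0.750000.
Step 4: Under H0, t = rho * sqrt((n-2)/(1-rho^2)) = -2.5355 ~ t(5).
Step 5: Two-sided p-value from the t-distribution with 5 df = 0.052181.
Step 6: alpha = 0.05. fail to reject H0.

rho = -0.7500, p = 0.052181, fail to reject H0 at alpha = 0.05.


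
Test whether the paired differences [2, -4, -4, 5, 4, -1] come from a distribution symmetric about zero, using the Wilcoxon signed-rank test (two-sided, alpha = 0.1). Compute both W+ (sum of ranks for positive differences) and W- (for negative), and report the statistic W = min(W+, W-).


Step 1: Drop any zero differences (none here) and take |d_i|.
|d| = [2, 4, 4, 5, 4, 1]
Step 2: Midrank |d_i| (ties get averaged ranks).
ranks: |2|->2, |4|->4, |4|->4, |5|->6, |4|->4, |1|->1
Step 3: Attach original signs; sum ranks with positive sign and with negative sign.
W+ = 2 + 6 + 4 = 12
W- = 4 + 4 + 1 = 9
(Check: W+ + W- = 21 should equal n(n+1)/2 = 21.)
Step 4: Test statistic W = min(W+, W-) = 9.
Step 5: Ties in |d|, so use the tie-corrected normal approximation.
        E[W] = n(n+1)/4 = 6*7/4 = 10.5.
        Tie groups: |d|=4 (t=3); sum(t^3 - t) = 24.
        Var[W] = n(n+1)(2n+1)/24 - sum(t^3-t)/48 = 546/24 - 24/48 = 22.25.
        z = (W - E[W]) / sqrt(Var[W]) = (9 - 10.5) / 4.7170 = -0.3180.
        Two-sided p = 2*Phi(z) = 0.750485.
Step 6: alpha = 0.1. fail to reject H0.

W+ = 12, W- = 9, W = min = 9, p = 0.750485, fail to reject H0.


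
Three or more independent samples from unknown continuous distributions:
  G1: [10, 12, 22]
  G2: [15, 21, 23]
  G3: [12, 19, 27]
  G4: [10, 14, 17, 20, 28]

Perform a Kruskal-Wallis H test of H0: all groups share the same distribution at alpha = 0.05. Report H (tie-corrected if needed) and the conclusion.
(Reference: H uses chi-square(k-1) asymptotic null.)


Step 1: Combine all N = 14 observations and assign midranks.
sorted (value, group, rank): (10,G1,1.5), (10,G4,1.5), (12,G1,3.5), (12,G3,3.5), (14,G4,5), (15,G2,6), (17,G4,7), (19,G3,8), (20,G4,9), (21,G2,10), (22,G1,11), (23,G2,12), (27,G3,13), (28,G4,14)
Step 2: Sum ranks within each group.
R_1 = 16 (n_1 = 3)
R_2 = 28 (n_2 = 3)
R_3 = 24.5 (n_3 = 3)
R_4 = 36.5 (n_4 = 5)
Step 3: H = 12/(N(N+1)) * sum(R_i^2/n_i) - 3(N+1)
     = 12/(14*15) * (16^2/3 + 28^2/3 + 24.5^2/3 + 36.5^2/5) - 3*15
     = 0.057143 * 813.2 - 45
     = 1.468571.
Step 4: Ties present; correction factor C = 1 - 12/(14^3 - 14) = 0.995604. Corrected H = 1.468571 / 0.995604 = 1.475055.
Step 5: Under H0, H ~ chi^2(3); p-value = 0.688039.
Step 6: alpha = 0.05. fail to reject H0.

H = 1.4751, df = 3, p = 0.688039, fail to reject H0.


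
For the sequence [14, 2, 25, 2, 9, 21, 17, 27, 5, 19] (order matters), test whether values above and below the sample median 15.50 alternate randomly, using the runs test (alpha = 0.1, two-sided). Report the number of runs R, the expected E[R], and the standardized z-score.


Step 1: Compute median = 15.50; label A = above, B = below.
Labels in order: BBABBAAABA  (n_A = 5, n_B = 5)
Step 2: Count runs R = 6.
Step 3: Under H0 (random ordering), E[R] = 2*n_A*n_B/(n_A+n_B) + 1 = 2*5*5/10 + 1 = 6.0000.
        Var[R] = 2*n_A*n_B*(2*n_A*n_B - n_A - n_B) / ((n_A+n_B)^2 * (n_A+n_B-1)) = 2000/900 = 2.2222.
        SD[R] = 1.4907.
Step 4: R = E[R], so z = 0 with no continuity correction.
Step 5: Two-sided p-value via normal approximation = 2*(1 - Phi(|z|)) = 1.000000.
Step 6: alpha = 0.1. fail to reject H0.

R = 6, z = 0.0000, p = 1.000000, fail to reject H0.


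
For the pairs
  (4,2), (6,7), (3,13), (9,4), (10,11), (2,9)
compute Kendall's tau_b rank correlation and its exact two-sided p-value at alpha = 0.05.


Step 1: Enumerate the 15 unordered pairs (i,j) with i<j and classify each by sign(x_j-x_i) * sign(y_j-y_i).
  (1,2):dx=+2,dy=+5->C; (1,3):dx=-1,dy=+11->D; (1,4):dx=+5,dy=+2->C; (1,5):dx=+6,dy=+9->C
  (1,6):dx=-2,dy=+7->D; (2,3):dx=-3,dy=+6->D; (2,4):dx=+3,dy=-3->D; (2,5):dx=+4,dy=+4->C
  (2,6):dx=-4,dy=+2->D; (3,4):dx=+6,dy=-9->D; (3,5):dx=+7,dy=-2->D; (3,6):dx=-1,dy=-4->C
  (4,5):dx=+1,dy=+7->C; (4,6):dx=-7,dy=+5->D; (5,6):dx=-8,dy=-2->C
Step 2: C = 7, D = 8, total pairs = 15.
Step 3: tau = (C - D)/(n(n-1)/2) = (7 - 8)/15 = -0.066667.
Step 4: Exact two-sided p-value (enumerate n! = 720 permutations of y under H0): p = 1.000000.
Step 5: alpha = 0.05. fail to reject H0.

tau_b = -0.0667 (C=7, D=8), p = 1.000000, fail to reject H0.


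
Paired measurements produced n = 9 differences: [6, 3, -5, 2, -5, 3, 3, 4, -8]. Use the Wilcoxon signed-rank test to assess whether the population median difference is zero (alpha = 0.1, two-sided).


Step 1: Drop any zero differences (none here) and take |d_i|.
|d| = [6, 3, 5, 2, 5, 3, 3, 4, 8]
Step 2: Midrank |d_i| (ties get averaged ranks).
ranks: |6|->8, |3|->3, |5|->6.5, |2|->1, |5|->6.5, |3|->3, |3|->3, |4|->5, |8|->9
Step 3: Attach original signs; sum ranks with positive sign and with negative sign.
W+ = 8 + 3 + 1 + 3 + 3 + 5 = 23
W- = 6.5 + 6.5 + 9 = 22
(Check: W+ + W- = 45 should equal n(n+1)/2 = 45.)
Step 4: Test statistic W = min(W+, W-) = 22.
Step 5: Ties in |d|, so use the tie-corrected normal approximation.
        E[W] = n(n+1)/4 = 9*10/4 = 22.5.
        Tie groups: |d|=3 (t=3), |d|=5 (t=2); sum(t^3 - t) = 30.
        Var[W] = n(n+1)(2n+1)/24 - sum(t^3-t)/48 = 1710/24 - 30/48 = 70.625.
        z = (W - E[W]) / sqrt(Var[W]) = (22 - 22.5) / 8.4039 = -0.0595.
        Two-sided p = 2*Phi(z) = 0.952557.
Step 6: alpha = 0.1. fail to reject H0.

W+ = 23, W- = 22, W = min = 22, p = 0.952557, fail to reject H0.


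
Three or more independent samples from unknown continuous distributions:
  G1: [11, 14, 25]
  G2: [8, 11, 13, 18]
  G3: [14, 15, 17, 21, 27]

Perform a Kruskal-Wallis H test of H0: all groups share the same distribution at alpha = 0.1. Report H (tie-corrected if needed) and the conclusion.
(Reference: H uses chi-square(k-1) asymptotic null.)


Step 1: Combine all N = 12 observations and assign midranks.
sorted (value, group, rank): (8,G2,1), (11,G1,2.5), (11,G2,2.5), (13,G2,4), (14,G1,5.5), (14,G3,5.5), (15,G3,7), (17,G3,8), (18,G2,9), (21,G3,10), (25,G1,11), (27,G3,12)
Step 2: Sum ranks within each group.
R_1 = 19 (n_1 = 3)
R_2 = 16.5 (n_2 = 4)
R_3 = 42.5 (n_3 = 5)
Step 3: H = 12/(N(N+1)) * sum(R_i^2/n_i) - 3(N+1)
     = 12/(12*13) * (19^2/3 + 16.5^2/4 + 42.5^2/5) - 3*13
     = 0.076923 * 549.646 - 39
     = 3.280449.
Step 4: Ties present; correction factor C = 1 - 12/(12^3 - 12) = 0.993007. Corrected H = 3.280449 / 0.993007 = 3.303550.
Step 5: Under H0, H ~ chi^2(2); p-value = 0.191709.
Step 6: alpha = 0.1. fail to reject H0.

H = 3.3036, df = 2, p = 0.191709, fail to reject H0.


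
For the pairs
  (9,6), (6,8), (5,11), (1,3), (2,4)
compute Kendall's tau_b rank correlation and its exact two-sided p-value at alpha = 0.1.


Step 1: Enumerate the 10 unordered pairs (i,j) with i<j and classify each by sign(x_j-x_i) * sign(y_j-y_i).
  (1,2):dx=-3,dy=+2->D; (1,3):dx=-4,dy=+5->D; (1,4):dx=-8,dy=-3->C; (1,5):dx=-7,dy=-2->C
  (2,3):dx=-1,dy=+3->D; (2,4):dx=-5,dy=-5->C; (2,5):dx=-4,dy=-4->C; (3,4):dx=-4,dy=-8->C
  (3,5):dx=-3,dy=-7->C; (4,5):dx=+1,dy=+1->C
Step 2: C = 7, D = 3, total pairs = 10.
Step 3: tau = (C - D)/(n(n-1)/2) = (7 - 3)/10 = 0.400000.
Step 4: Exact two-sided p-value (enumerate n! = 120 permutations of y under H0): p = 0.483333.
Step 5: alpha = 0.1. fail to reject H0.

tau_b = 0.4000 (C=7, D=3), p = 0.483333, fail to reject H0.


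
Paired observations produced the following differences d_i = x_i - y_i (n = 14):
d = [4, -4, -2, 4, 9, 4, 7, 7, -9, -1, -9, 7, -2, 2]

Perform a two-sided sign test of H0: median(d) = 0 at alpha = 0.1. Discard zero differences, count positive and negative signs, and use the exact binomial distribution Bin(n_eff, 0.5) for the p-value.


Step 1: Discard zero differences. Original n = 14; n_eff = number of nonzero differences = 14.
Nonzero differences (with sign): +4, -4, -2, +4, +9, +4, +7, +7, -9, -1, -9, +7, -2, +2
Step 2: Count signs: positive = 8, negative = 6.
Step 3: Under H0: P(positive) = 0.5, so the number of positives S ~ Bin(14, 0.5).
Step 4: Two-sided exact p-value = sum of Bin(14,0.5) probabilities at or below the observed probability = 0.790527.
Step 5: alpha = 0.1. fail to reject H0.

n_eff = 14, pos = 8, neg = 6, p = 0.790527, fail to reject H0.


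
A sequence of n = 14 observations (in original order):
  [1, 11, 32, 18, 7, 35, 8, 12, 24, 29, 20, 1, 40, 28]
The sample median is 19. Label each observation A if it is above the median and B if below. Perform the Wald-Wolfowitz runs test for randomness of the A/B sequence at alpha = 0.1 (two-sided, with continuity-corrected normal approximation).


Step 1: Compute median = 19; label A = above, B = below.
Labels in order: BBABBABBAAABAA  (n_A = 7, n_B = 7)
Step 2: Count runs R = 8.
Step 3: Under H0 (random ordering), E[R] = 2*n_A*n_B/(n_A+n_B) + 1 = 2*7*7/14 + 1 = 8.0000.
        Var[R] = 2*n_A*n_B*(2*n_A*n_B - n_A - n_B) / ((n_A+n_B)^2 * (n_A+n_B-1)) = 8232/2548 = 3.2308.
        SD[R] = 1.7974.
Step 4: R = E[R], so z = 0 with no continuity correction.
Step 5: Two-sided p-value via normal approximation = 2*(1 - Phi(|z|)) = 1.000000.
Step 6: alpha = 0.1. fail to reject H0.

R = 8, z = 0.0000, p = 1.000000, fail to reject H0.


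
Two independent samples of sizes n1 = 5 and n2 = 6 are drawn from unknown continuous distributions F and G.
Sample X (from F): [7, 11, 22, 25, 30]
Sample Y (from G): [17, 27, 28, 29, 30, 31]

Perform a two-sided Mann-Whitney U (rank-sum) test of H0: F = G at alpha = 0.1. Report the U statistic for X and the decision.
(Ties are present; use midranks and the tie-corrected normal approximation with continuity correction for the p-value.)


Step 1: Combine and sort all 11 observations; assign midranks.
sorted (value, group): (7,X), (11,X), (17,Y), (22,X), (25,X), (27,Y), (28,Y), (29,Y), (30,X), (30,Y), (31,Y)
ranks: 7->1, 11->2, 17->3, 22->4, 25->5, 27->6, 28->7, 29->8, 30->9.5, 30->9.5, 31->11
Step 2: Rank sum for X: R1 = 1 + 2 + 4 + 5 + 9.5 = 21.5.
Step 3: U_X = R1 - n1(n1+1)/2 = 21.5 - 5*6/2 = 21.5 - 15 = 6.5.
       U_Y = n1*n2 - U_X = 30 - 6.5 = 23.5.
Step 4: Ties are present, so use the tie-corrected normal approximation (with continuity correction) for the p-value.
Step 5: p-value = 0.143215; compare to alpha = 0.1. fail to reject H0.

U_X = 6.5, p = 0.143215, fail to reject H0 at alpha = 0.1.


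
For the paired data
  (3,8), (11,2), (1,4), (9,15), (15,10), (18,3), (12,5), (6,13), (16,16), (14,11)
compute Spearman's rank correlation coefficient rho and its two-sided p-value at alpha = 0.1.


Step 1: Rank x and y separately (midranks; no ties here).
rank(x): 3->2, 11->5, 1->1, 9->4, 15->8, 18->10, 12->6, 6->3, 16->9, 14->7
rank(y): 8->5, 2->1, 4->3, 15->9, 10->6, 3->2, 5->4, 13->8, 16->10, 11->7
Step 2: d_i = R_x(i) - R_y(i); compute d_i^2.
  (2-5)^2=9, (5-1)^2=16, (1-3)^2=4, (4-9)^2=25, (8-6)^2=4, (10-2)^2=64, (6-4)^2=4, (3-8)^2=25, (9-10)^2=1, (7-7)^2=0
sum(d^2) = 152.
Step 3: rho = 1 - 6*152 / (10*(10^2 - 1)) = 1 - 912/990 = 0.078788.
Step 4: Under H0, t = rho * sqrt((n-2)/(1-rho^2)) = 0.2235 ~ t(8).
Step 5: Two-sided p-value from the t-distribution with 8 df = 0.828717.
Step 6: alpha = 0.1. fail to reject H0.

rho = 0.0788, p = 0.828717, fail to reject H0 at alpha = 0.1.


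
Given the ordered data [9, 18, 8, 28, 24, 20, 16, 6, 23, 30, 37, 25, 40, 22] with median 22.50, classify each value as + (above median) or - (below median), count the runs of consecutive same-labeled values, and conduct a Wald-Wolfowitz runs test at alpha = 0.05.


Step 1: Compute median = 22.50; label A = above, B = below.
Labels in order: BBBAABBBAAAAAB  (n_A = 7, n_B = 7)
Step 2: Count runs R = 5.
Step 3: Under H0 (random ordering), E[R] = 2*n_A*n_B/(n_A+n_B) + 1 = 2*7*7/14 + 1 = 8.0000.
        Var[R] = 2*n_A*n_B*(2*n_A*n_B - n_A - n_B) / ((n_A+n_B)^2 * (n_A+n_B-1)) = 8232/2548 = 3.2308.
        SD[R] = 1.7974.
Step 4: Continuity-corrected z = (R + 0.5 - E[R]) / SD[R] = (5 + 0.5 - 8.0000) / 1.7974 = -1.3909.
Step 5: Two-sided p-value via normal approximation = 2*(1 - Phi(|z|)) = 0.164264.
Step 6: alpha = 0.05. fail to reject H0.

R = 5, z = -1.3909, p = 0.164264, fail to reject H0.


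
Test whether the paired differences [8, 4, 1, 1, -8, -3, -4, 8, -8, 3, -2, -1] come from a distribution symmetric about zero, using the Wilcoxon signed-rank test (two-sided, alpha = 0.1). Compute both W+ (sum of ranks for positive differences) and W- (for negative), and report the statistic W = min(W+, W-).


Step 1: Drop any zero differences (none here) and take |d_i|.
|d| = [8, 4, 1, 1, 8, 3, 4, 8, 8, 3, 2, 1]
Step 2: Midrank |d_i| (ties get averaged ranks).
ranks: |8|->10.5, |4|->7.5, |1|->2, |1|->2, |8|->10.5, |3|->5.5, |4|->7.5, |8|->10.5, |8|->10.5, |3|->5.5, |2|->4, |1|->2
Step 3: Attach original signs; sum ranks with positive sign and with negative sign.
W+ = 10.5 + 7.5 + 2 + 2 + 10.5 + 5.5 = 38
W- = 10.5 + 5.5 + 7.5 + 10.5 + 4 + 2 = 40
(Check: W+ + W- = 78 should equal n(n+1)/2 = 78.)
Step 4: Test statistic W = min(W+, W-) = 38.
Step 5: Ties in |d|, so use the tie-corrected normal approximation.
        E[W] = n(n+1)/4 = 12*13/4 = 39.
        Tie groups: |d|=1 (t=3), |d|=3 (t=2), |d|=4 (t=2), |d|=8 (t=4); sum(t^3 - t) = 96.
        Var[W] = n(n+1)(2n+1)/24 - sum(t^3-t)/48 = 3900/24 - 96/48 = 160.5.
        z = (W - E[W]) / sqrt(Var[W]) = (38 - 39) / 12.6689 = -0.0789.
        Two-sided p = 2*Phi(z) = 0.937085.
Step 6: alpha = 0.1. fail to reject H0.

W+ = 38, W- = 40, W = min = 38, p = 0.937085, fail to reject H0.


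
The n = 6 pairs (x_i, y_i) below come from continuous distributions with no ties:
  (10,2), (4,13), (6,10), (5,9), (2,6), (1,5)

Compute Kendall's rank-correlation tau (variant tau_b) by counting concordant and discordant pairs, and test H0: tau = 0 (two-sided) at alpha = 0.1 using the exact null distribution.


Step 1: Enumerate the 15 unordered pairs (i,j) with i<j and classify each by sign(x_j-x_i) * sign(y_j-y_i).
  (1,2):dx=-6,dy=+11->D; (1,3):dx=-4,dy=+8->D; (1,4):dx=-5,dy=+7->D; (1,5):dx=-8,dy=+4->D
  (1,6):dx=-9,dy=+3->D; (2,3):dx=+2,dy=-3->D; (2,4):dx=+1,dy=-4->D; (2,5):dx=-2,dy=-7->C
  (2,6):dx=-3,dy=-8->C; (3,4):dx=-1,dy=-1->C; (3,5):dx=-4,dy=-4->C; (3,6):dx=-5,dy=-5->C
  (4,5):dx=-3,dy=-3->C; (4,6):dx=-4,dy=-4->C; (5,6):dx=-1,dy=-1->C
Step 2: C = 8, D = 7, total pairs = 15.
Step 3: tau = (C - D)/(n(n-1)/2) = (8 - 7)/15 = 0.066667.
Step 4: Exact two-sided p-value (enumerate n! = 720 permutations of y under H0): p = 1.000000.
Step 5: alpha = 0.1. fail to reject H0.

tau_b = 0.0667 (C=8, D=7), p = 1.000000, fail to reject H0.


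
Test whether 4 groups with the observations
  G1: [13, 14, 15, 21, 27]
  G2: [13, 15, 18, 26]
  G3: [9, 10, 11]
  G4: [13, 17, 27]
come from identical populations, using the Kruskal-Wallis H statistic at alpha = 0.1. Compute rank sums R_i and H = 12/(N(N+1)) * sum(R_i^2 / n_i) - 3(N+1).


Step 1: Combine all N = 15 observations and assign midranks.
sorted (value, group, rank): (9,G3,1), (10,G3,2), (11,G3,3), (13,G1,5), (13,G2,5), (13,G4,5), (14,G1,7), (15,G1,8.5), (15,G2,8.5), (17,G4,10), (18,G2,11), (21,G1,12), (26,G2,13), (27,G1,14.5), (27,G4,14.5)
Step 2: Sum ranks within each group.
R_1 = 47 (n_1 = 5)
R_2 = 37.5 (n_2 = 4)
R_3 = 6 (n_3 = 3)
R_4 = 29.5 (n_4 = 3)
Step 3: H = 12/(N(N+1)) * sum(R_i^2/n_i) - 3(N+1)
     = 12/(15*16) * (47^2/5 + 37.5^2/4 + 6^2/3 + 29.5^2/3) - 3*16
     = 0.050000 * 1095.45 - 48
     = 6.772292.
Step 4: Ties present; correction factor C = 1 - 36/(15^3 - 15) = 0.989286. Corrected H = 6.772292 / 0.989286 = 6.845638.
Step 5: Under H0, H ~ chi^2(3); p-value = 0.076984.
Step 6: alpha = 0.1. reject H0.

H = 6.8456, df = 3, p = 0.076984, reject H0.


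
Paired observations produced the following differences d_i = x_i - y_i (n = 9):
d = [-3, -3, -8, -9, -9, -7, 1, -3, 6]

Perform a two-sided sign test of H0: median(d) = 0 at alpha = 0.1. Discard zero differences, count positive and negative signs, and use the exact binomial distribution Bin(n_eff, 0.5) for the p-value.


Step 1: Discard zero differences. Original n = 9; n_eff = number of nonzero differences = 9.
Nonzero differences (with sign): -3, -3, -8, -9, -9, -7, +1, -3, +6
Step 2: Count signs: positive = 2, negative = 7.
Step 3: Under H0: P(positive) = 0.5, so the number of positives S ~ Bin(9, 0.5).
Step 4: Two-sided exact p-value = sum of Bin(9,0.5) probabilities at or below the observed probability = 0.179688.
Step 5: alpha = 0.1. fail to reject H0.

n_eff = 9, pos = 2, neg = 7, p = 0.179688, fail to reject H0.


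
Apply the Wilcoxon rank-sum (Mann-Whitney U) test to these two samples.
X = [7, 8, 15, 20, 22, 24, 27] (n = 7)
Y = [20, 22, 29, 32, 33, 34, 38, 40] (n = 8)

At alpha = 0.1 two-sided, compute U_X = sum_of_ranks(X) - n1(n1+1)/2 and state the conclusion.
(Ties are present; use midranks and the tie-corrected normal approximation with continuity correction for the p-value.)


Step 1: Combine and sort all 15 observations; assign midranks.
sorted (value, group): (7,X), (8,X), (15,X), (20,X), (20,Y), (22,X), (22,Y), (24,X), (27,X), (29,Y), (32,Y), (33,Y), (34,Y), (38,Y), (40,Y)
ranks: 7->1, 8->2, 15->3, 20->4.5, 20->4.5, 22->6.5, 22->6.5, 24->8, 27->9, 29->10, 32->11, 33->12, 34->13, 38->14, 40->15
Step 2: Rank sum for X: R1 = 1 + 2 + 3 + 4.5 + 6.5 + 8 + 9 = 34.
Step 3: U_X = R1 - n1(n1+1)/2 = 34 - 7*8/2 = 34 - 28 = 6.
       U_Y = n1*n2 - U_X = 56 - 6 = 50.
Step 4: Ties are present, so use the tie-corrected normal approximation (with continuity correction) for the p-value.
Step 5: p-value = 0.012681; compare to alpha = 0.1. reject H0.

U_X = 6, p = 0.012681, reject H0 at alpha = 0.1.


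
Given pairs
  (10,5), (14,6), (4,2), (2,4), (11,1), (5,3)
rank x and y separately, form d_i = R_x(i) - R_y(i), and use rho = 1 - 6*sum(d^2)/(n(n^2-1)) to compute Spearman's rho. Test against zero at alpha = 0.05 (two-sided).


Step 1: Rank x and y separately (midranks; no ties here).
rank(x): 10->4, 14->6, 4->2, 2->1, 11->5, 5->3
rank(y): 5->5, 6->6, 2->2, 4->4, 1->1, 3->3
Step 2: d_i = R_x(i) - R_y(i); compute d_i^2.
  (4-5)^2=1, (6-6)^2=0, (2-2)^2=0, (1-4)^2=9, (5-1)^2=16, (3-3)^2=0
sum(d^2) = 26.
Step 3: rho = 1 - 6*26 / (6*(6^2 - 1)) = 1 - 156/210 = 0.257143.
Step 4: Under H0, t = rho * sqrt((n-2)/(1-rho^2)) = 0.5322 ~ t(4).
Step 5: Two-sided p-value from the t-distribution with 4 df = 0.622787.
Step 6: alpha = 0.05. fail to reject H0.

rho = 0.2571, p = 0.622787, fail to reject H0 at alpha = 0.05.


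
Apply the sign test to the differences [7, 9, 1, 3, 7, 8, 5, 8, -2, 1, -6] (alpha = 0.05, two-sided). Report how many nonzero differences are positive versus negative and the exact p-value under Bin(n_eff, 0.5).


Step 1: Discard zero differences. Original n = 11; n_eff = number of nonzero differences = 11.
Nonzero differences (with sign): +7, +9, +1, +3, +7, +8, +5, +8, -2, +1, -6
Step 2: Count signs: positive = 9, negative = 2.
Step 3: Under H0: P(positive) = 0.5, so the number of positives S ~ Bin(11, 0.5).
Step 4: Two-sided exact p-value = sum of Bin(11,0.5) probabilities at or below the observed probability = 0.065430.
Step 5: alpha = 0.05. fail to reject H0.

n_eff = 11, pos = 9, neg = 2, p = 0.065430, fail to reject H0.


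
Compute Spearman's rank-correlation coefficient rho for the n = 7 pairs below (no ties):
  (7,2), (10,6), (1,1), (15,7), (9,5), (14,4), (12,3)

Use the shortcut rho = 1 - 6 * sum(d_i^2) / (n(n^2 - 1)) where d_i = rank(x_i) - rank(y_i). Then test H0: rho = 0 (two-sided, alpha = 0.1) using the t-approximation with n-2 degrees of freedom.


Step 1: Rank x and y separately (midranks; no ties here).
rank(x): 7->2, 10->4, 1->1, 15->7, 9->3, 14->6, 12->5
rank(y): 2->2, 6->6, 1->1, 7->7, 5->5, 4->4, 3->3
Step 2: d_i = R_x(i) - R_y(i); compute d_i^2.
  (2-2)^2=0, (4-6)^2=4, (1-1)^2=0, (7-7)^2=0, (3-5)^2=4, (6-4)^2=4, (5-3)^2=4
sum(d^2) = 16.
Step 3: rho = 1 - 6*16 / (7*(7^2 - 1)) = 1 - 96/336 = 0.714286.
Step 4: Under H0, t = rho * sqrt((n-2)/(1-rho^2)) = 2.2822 ~ t(5).
Step 5: Two-sided p-value from the t-distribution with 5 df = 0.071344.
Step 6: alpha = 0.1. reject H0.

rho = 0.7143, p = 0.071344, reject H0 at alpha = 0.1.


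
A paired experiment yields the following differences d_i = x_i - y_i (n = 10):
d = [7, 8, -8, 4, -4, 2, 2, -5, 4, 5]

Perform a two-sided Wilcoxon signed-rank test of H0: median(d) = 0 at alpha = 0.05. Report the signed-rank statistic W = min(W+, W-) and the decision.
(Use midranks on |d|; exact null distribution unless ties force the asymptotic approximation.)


Step 1: Drop any zero differences (none here) and take |d_i|.
|d| = [7, 8, 8, 4, 4, 2, 2, 5, 4, 5]
Step 2: Midrank |d_i| (ties get averaged ranks).
ranks: |7|->8, |8|->9.5, |8|->9.5, |4|->4, |4|->4, |2|->1.5, |2|->1.5, |5|->6.5, |4|->4, |5|->6.5
Step 3: Attach original signs; sum ranks with positive sign and with negative sign.
W+ = 8 + 9.5 + 4 + 1.5 + 1.5 + 4 + 6.5 = 35
W- = 9.5 + 4 + 6.5 = 20
(Check: W+ + W- = 55 should equal n(n+1)/2 = 55.)
Step 4: Test statistic W = min(W+, W-) = 20.
Step 5: Ties in |d|, so use the tie-corrected normal approximation.
        E[W] = n(n+1)/4 = 10*11/4 = 27.5.
        Tie groups: |d|=2 (t=2), |d|=4 (t=3), |d|=5 (t=2), |d|=8 (t=2); sum(t^3 - t) = 42.
        Var[W] = n(n+1)(2n+1)/24 - sum(t^3-t)/48 = 2310/24 - 42/48 = 95.375.
        z = (W - E[W]) / sqrt(Var[W]) = (20 - 27.5) / 9.7660 = -0.7680.
        Two-sided p = 2*Phi(z) = 0.442505.
Step 6: alpha = 0.05. fail to reject H0.

W+ = 35, W- = 20, W = min = 20, p = 0.442505, fail to reject H0.


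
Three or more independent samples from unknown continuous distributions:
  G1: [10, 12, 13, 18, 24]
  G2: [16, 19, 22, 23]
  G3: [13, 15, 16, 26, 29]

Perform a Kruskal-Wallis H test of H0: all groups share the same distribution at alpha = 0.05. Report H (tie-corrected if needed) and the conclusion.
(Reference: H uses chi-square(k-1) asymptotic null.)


Step 1: Combine all N = 14 observations and assign midranks.
sorted (value, group, rank): (10,G1,1), (12,G1,2), (13,G1,3.5), (13,G3,3.5), (15,G3,5), (16,G2,6.5), (16,G3,6.5), (18,G1,8), (19,G2,9), (22,G2,10), (23,G2,11), (24,G1,12), (26,G3,13), (29,G3,14)
Step 2: Sum ranks within each group.
R_1 = 26.5 (n_1 = 5)
R_2 = 36.5 (n_2 = 4)
R_3 = 42 (n_3 = 5)
Step 3: H = 12/(N(N+1)) * sum(R_i^2/n_i) - 3(N+1)
     = 12/(14*15) * (26.5^2/5 + 36.5^2/4 + 42^2/5) - 3*15
     = 0.057143 * 826.312 - 45
     = 2.217857.
Step 4: Ties present; correction factor C = 1 - 12/(14^3 - 14) = 0.995604. Corrected H = 2.217857 / 0.995604 = 2.227649.
Step 5: Under H0, H ~ chi^2(2); p-value = 0.328301.
Step 6: alpha = 0.05. fail to reject H0.

H = 2.2276, df = 2, p = 0.328301, fail to reject H0.


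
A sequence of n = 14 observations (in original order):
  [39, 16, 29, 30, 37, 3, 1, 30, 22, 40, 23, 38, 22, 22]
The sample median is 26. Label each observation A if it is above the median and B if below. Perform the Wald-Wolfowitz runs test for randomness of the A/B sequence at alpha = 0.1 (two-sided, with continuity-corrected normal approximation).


Step 1: Compute median = 26; label A = above, B = below.
Labels in order: ABAAABBABABABB  (n_A = 7, n_B = 7)
Step 2: Count runs R = 10.
Step 3: Under H0 (random ordering), E[R] = 2*n_A*n_B/(n_A+n_B) + 1 = 2*7*7/14 + 1 = 8.0000.
        Var[R] = 2*n_A*n_B*(2*n_A*n_B - n_A - n_B) / ((n_A+n_B)^2 * (n_A+n_B-1)) = 8232/2548 = 3.2308.
        SD[R] = 1.7974.
Step 4: Continuity-corrected z = (R - 0.5 - E[R]) / SD[R] = (10 - 0.5 - 8.0000) / 1.7974 = 0.8345.
Step 5: Two-sided p-value via normal approximation = 2*(1 - Phi(|z|)) = 0.403986.
Step 6: alpha = 0.1. fail to reject H0.

R = 10, z = 0.8345, p = 0.403986, fail to reject H0.


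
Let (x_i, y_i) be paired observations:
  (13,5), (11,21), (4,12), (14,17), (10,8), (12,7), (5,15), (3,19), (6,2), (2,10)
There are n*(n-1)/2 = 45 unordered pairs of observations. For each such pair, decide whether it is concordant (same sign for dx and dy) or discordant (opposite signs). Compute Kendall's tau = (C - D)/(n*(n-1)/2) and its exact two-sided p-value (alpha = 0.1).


Step 1: Enumerate the 45 unordered pairs (i,j) with i<j and classify each by sign(x_j-x_i) * sign(y_j-y_i).
  (1,2):dx=-2,dy=+16->D; (1,3):dx=-9,dy=+7->D; (1,4):dx=+1,dy=+12->C; (1,5):dx=-3,dy=+3->D
  (1,6):dx=-1,dy=+2->D; (1,7):dx=-8,dy=+10->D; (1,8):dx=-10,dy=+14->D; (1,9):dx=-7,dy=-3->C
  (1,10):dx=-11,dy=+5->D; (2,3):dx=-7,dy=-9->C; (2,4):dx=+3,dy=-4->D; (2,5):dx=-1,dy=-13->C
  (2,6):dx=+1,dy=-14->D; (2,7):dx=-6,dy=-6->C; (2,8):dx=-8,dy=-2->C; (2,9):dx=-5,dy=-19->C
  (2,10):dx=-9,dy=-11->C; (3,4):dx=+10,dy=+5->C; (3,5):dx=+6,dy=-4->D; (3,6):dx=+8,dy=-5->D
  (3,7):dx=+1,dy=+3->C; (3,8):dx=-1,dy=+7->D; (3,9):dx=+2,dy=-10->D; (3,10):dx=-2,dy=-2->C
  (4,5):dx=-4,dy=-9->C; (4,6):dx=-2,dy=-10->C; (4,7):dx=-9,dy=-2->C; (4,8):dx=-11,dy=+2->D
  (4,9):dx=-8,dy=-15->C; (4,10):dx=-12,dy=-7->C; (5,6):dx=+2,dy=-1->D; (5,7):dx=-5,dy=+7->D
  (5,8):dx=-7,dy=+11->D; (5,9):dx=-4,dy=-6->C; (5,10):dx=-8,dy=+2->D; (6,7):dx=-7,dy=+8->D
  (6,8):dx=-9,dy=+12->D; (6,9):dx=-6,dy=-5->C; (6,10):dx=-10,dy=+3->D; (7,8):dx=-2,dy=+4->D
  (7,9):dx=+1,dy=-13->D; (7,10):dx=-3,dy=-5->C; (8,9):dx=+3,dy=-17->D; (8,10):dx=-1,dy=-9->C
  (9,10):dx=-4,dy=+8->D
Step 2: C = 20, D = 25, total pairs = 45.
Step 3: tau = (C - D)/(n(n-1)/2) = (20 - 25)/45 = -0.111111.
Step 4: Exact two-sided p-value (enumerate n! = 3628800 permutations of y under H0): p = 0.727490.
Step 5: alpha = 0.1. fail to reject H0.

tau_b = -0.1111 (C=20, D=25), p = 0.727490, fail to reject H0.
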